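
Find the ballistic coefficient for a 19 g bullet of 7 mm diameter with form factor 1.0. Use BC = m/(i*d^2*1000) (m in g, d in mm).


BC = m/(i*d^2*1000) = 19/(1.0 * 7^2 * 1000) = 0.0003878

0.0003878


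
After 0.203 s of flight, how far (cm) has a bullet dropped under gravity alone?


drop = 0.5*g*t^2 = 0.5*9.81*0.203^2 = 0.20213 m ≈ 20.21 cm

20.21 cm


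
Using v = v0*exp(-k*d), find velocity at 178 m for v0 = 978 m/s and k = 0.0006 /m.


v = v0*exp(-k*d) = 978*exp(-0.0006*178) = 878.9 m/s

878.9 m/s


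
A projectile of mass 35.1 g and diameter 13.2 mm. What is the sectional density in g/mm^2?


SD = m/d^2 = 35.1/13.2^2 = 0.2014 g/mm^2

0.2014 g/mm^2


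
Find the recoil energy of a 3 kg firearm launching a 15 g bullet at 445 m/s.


v_r = m_p*v_p/m_gun = 0.015*445/3 = 2.225 m/s, E_r = 0.5*m_gun*v_r^2 = 0.5*3*2.225^2 = 7.426 J

7.426 J


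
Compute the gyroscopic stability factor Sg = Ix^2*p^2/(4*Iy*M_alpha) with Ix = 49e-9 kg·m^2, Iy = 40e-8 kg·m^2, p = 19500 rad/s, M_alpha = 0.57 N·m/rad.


Sg = Ix^2 * p^2 / (4 * Iy * M_alpha) = (49e-9)^2 * 19500^2 / (4 * 40e-8 * 0.57) = 1.001

1.001


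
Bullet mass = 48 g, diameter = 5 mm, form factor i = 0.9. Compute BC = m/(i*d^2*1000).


BC = m/(i*d^2*1000) = 48/(0.9 * 5^2 * 1000) = 0.002133

0.002133


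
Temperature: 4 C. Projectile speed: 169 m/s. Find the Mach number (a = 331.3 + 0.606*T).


a = 331.3 + 0.606*(4) = 333.724 m/s
M = v/a = 169/333.724 = 0.5064

0.5064


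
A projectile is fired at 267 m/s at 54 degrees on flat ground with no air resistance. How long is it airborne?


T = 2*v0*sin(theta)/g = 2*267*sin(54°)/9.81 = 44.04 s

44.04 s


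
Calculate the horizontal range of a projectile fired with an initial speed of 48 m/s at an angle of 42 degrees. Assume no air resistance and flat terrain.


R = v0^2 * sin(2*theta) / g = 48^2 * sin(2*42°) / 9.81 = 233.6 m

233.6 m


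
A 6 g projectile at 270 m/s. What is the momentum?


p = m*v = 0.006*270 = 1.62 kg·m/s

1.62 kg·m/s


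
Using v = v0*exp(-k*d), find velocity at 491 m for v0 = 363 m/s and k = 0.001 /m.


v = v0*exp(-k*d) = 363*exp(-0.001*491) = 222.2 m/s

222.2 m/s


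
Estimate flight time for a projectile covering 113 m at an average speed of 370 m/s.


t = d/v = 113/370 = 0.3054 s

0.3054 s


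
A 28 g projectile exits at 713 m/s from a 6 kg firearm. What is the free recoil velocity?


v_recoil = m_p * v_p / m_gun = 0.028 * 713 / 6 = 3.327 m/s

3.327 m/s


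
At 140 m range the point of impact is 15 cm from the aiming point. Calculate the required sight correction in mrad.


1 mrad subtends 1 cm per 10 m of range, so adj = error_cm / (dist_m / 10) = 15 / (140/10) = 1.071 mrad

1.071 mrad


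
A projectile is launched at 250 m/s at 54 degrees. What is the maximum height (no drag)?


H = (v0*sin(theta))^2 / (2g) = (250*sin(54°))^2 / (2*9.81) = 2085 m

2085 m


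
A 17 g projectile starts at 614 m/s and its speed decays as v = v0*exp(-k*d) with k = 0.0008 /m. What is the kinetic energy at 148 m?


v = v0*exp(-k*d) = 614*exp(-0.0008*148) = 545.441 m/s
E = 0.5*m*v^2 = 0.5*0.017*545.441^2 = 2529 J

2529 J


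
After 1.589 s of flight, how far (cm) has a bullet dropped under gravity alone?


drop = 0.5*g*t^2 = 0.5*9.81*1.589^2 = 12.3847 m ≈ 1238 cm

1238 cm


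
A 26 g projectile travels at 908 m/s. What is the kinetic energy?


E = 0.5*m*v^2 = 0.5*0.026*908^2 = 10718 J

10718 J


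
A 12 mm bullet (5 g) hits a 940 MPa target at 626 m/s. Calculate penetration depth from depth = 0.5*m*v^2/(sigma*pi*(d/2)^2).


A = pi*(d/2)^2 = pi*(12/2)^2 = 113.097 mm^2
E = 0.5*m*v^2 = 0.5*0.005*626^2 = 979.69 J
depth = E/(sigma*A) = 979.69 J / (940 MPa * 113.097 mm^2) = 979.69/(940 * 113.097) m = 0.00921528 m ≈ 9.215 mm

9.215 mm


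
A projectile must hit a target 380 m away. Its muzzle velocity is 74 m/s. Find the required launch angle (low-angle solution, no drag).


sin(2*theta) = R*g/v0^2 = 380*9.81/74^2 = 0.680752, theta = arcsin(0.680752)/2 = 21.45°

21.45 degrees


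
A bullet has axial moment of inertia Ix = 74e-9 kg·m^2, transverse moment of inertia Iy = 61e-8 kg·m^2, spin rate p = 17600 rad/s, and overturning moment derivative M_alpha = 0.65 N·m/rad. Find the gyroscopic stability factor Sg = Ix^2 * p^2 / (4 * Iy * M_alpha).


Sg = Ix^2 * p^2 / (4 * Iy * M_alpha) = (74e-9)^2 * 17600^2 / (4 * 61e-8 * 0.65) = 1.07

1.07


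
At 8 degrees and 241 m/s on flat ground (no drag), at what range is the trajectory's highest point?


R = v0^2*sin(2*theta)/g = 241^2*sin(2*8°)/9.81 = 1631.94 m
apex_dist = R/2 = 1631.94/2 = 816 m

816 m


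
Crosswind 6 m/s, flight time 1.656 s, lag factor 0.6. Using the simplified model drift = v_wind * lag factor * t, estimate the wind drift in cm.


drift = v_wind * lag * t = 6 * 0.6 * 1.656 = 5.9616 m ≈ 596.2 cm

596.2 cm


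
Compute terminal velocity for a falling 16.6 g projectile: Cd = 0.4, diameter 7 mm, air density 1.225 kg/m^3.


A = pi*(d/2)^2 = pi*(7/2000)^2 = 3.84845e-05 m^2
vt = sqrt(2mg/(Cd*rho*A)) = sqrt(2*0.0166*9.81/(0.4 * 1.225 * 3.84845e-05)) = 131.4 m/s

131.4 m/s


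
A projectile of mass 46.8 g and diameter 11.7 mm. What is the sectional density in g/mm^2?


SD = m/d^2 = 46.8/11.7^2 = 0.3419 g/mm^2

0.3419 g/mm^2


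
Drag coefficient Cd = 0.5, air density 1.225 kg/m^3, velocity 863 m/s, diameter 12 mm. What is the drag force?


A = pi*(d/2)^2 = pi*(12/2000)^2 = 1.13097e-04 m^2
Fd = 0.5*Cd*rho*A*v^2 = 0.5*0.5*1.225*1.13097e-04*863^2 = 25.8 N

25.8 N


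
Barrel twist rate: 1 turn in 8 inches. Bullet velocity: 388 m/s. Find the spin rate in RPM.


twist_m = 8*0.0254 = 0.2032 m
spin = v/twist = 388/0.2032 = 1909.449 rev/s
RPM = spin*60 = 1909.449*60 ≈ 114567 RPM

114567 RPM


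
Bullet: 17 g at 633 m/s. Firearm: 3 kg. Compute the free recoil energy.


v_r = m_p*v_p/m_gun = 0.017*633/3 = 3.587 m/s, E_r = 0.5*m_gun*v_r^2 = 0.5*3*3.587^2 = 19.3 J

19.3 J


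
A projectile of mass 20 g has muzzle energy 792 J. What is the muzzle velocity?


v = sqrt(2*E/m) = sqrt(2*792/0.02) = 281.4 m/s

281.4 m/s


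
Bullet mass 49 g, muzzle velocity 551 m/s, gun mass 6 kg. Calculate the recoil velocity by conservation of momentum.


v_recoil = m_p * v_p / m_gun = 0.049 * 551 / 6 = 4.5 m/s

4.5 m/s


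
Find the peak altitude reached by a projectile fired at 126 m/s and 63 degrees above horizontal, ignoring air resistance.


H = (v0*sin(theta))^2 / (2g) = (126*sin(63°))^2 / (2*9.81) = 642.4 m

642.4 m


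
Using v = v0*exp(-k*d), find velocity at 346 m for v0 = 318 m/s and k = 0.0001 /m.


v = v0*exp(-k*d) = 318*exp(-0.0001*346) = 307.2 m/s

307.2 m/s


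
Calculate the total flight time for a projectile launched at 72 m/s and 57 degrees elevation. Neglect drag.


T = 2*v0*sin(theta)/g = 2*72*sin(57°)/9.81 = 12.31 s

12.31 s


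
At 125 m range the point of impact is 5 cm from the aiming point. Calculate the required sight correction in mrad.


1 mrad subtends 1 cm per 10 m of range, so adj = error_cm / (dist_m / 10) = 5 / (125/10) = 0.4 mrad

0.4 mrad


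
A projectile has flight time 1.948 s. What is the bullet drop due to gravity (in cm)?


drop = 0.5*g*t^2 = 0.5*9.81*1.948^2 = 18.613 m ≈ 1861 cm

1861 cm


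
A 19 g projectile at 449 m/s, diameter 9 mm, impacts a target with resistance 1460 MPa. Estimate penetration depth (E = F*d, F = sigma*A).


A = pi*(d/2)^2 = pi*(9/2)^2 = 63.6173 mm^2
E = 0.5*m*v^2 = 0.5*0.019*449^2 = 1915.21 J
depth = E/(sigma*A) = 1915.21 J / (1460 MPa * 63.6173 mm^2) = 1915.21/(1460 * 63.6173) m = 0.02062 m ≈ 20.62 mm

20.62 mm


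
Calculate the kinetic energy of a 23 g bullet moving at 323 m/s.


E = 0.5*m*v^2 = 0.5*0.023*323^2 = 1200 J

1200 J


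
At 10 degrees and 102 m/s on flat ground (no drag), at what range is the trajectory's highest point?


R = v0^2*sin(2*theta)/g = 102^2*sin(2*10°)/9.81 = 362.73 m
apex_dist = R/2 = 362.73/2 = 181.4 m

181.4 m


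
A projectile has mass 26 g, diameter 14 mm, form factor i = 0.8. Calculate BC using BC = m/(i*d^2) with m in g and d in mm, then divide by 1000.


BC = m/(i*d^2*1000) = 26/(0.8 * 14^2 * 1000) = 0.0001658

0.0001658


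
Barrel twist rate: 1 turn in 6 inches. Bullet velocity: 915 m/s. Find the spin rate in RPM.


twist_m = 6*0.0254 = 0.1524 m
spin = v/twist = 915/0.1524 = 6003.937 rev/s
RPM = spin*60 = 6003.937*60 ≈ 360236 RPM

360236 RPM


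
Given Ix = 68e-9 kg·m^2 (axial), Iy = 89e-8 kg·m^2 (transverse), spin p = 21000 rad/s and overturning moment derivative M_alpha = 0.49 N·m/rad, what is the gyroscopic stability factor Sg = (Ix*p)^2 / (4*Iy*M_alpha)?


Sg = Ix^2 * p^2 / (4 * Iy * M_alpha) = (68e-9)^2 * 21000^2 / (4 * 89e-8 * 0.49) = 1.169

1.169


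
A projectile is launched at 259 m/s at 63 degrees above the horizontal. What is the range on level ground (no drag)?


R = v0^2 * sin(2*theta) / g = 259^2 * sin(2*63°) / 9.81 = 5532 m

5532 m


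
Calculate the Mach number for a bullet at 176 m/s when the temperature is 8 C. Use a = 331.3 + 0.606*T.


a = 331.3 + 0.606*(8) = 336.148 m/s
M = v/a = 176/336.148 = 0.5236

0.5236


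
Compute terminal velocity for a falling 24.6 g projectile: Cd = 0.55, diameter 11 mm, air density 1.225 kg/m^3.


A = pi*(d/2)^2 = pi*(11/2000)^2 = 9.50332e-05 m^2
vt = sqrt(2mg/(Cd*rho*A)) = sqrt(2*0.0246*9.81/(0.55 * 1.225 * 9.50332e-05)) = 86.82 m/s

86.82 m/s


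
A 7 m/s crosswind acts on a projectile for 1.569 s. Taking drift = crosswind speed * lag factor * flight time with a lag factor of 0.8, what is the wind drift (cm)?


drift = v_wind * lag * t = 7 * 0.8 * 1.569 = 8.7864 m ≈ 878.6 cm

878.6 cm


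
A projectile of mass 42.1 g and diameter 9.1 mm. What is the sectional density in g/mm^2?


SD = m/d^2 = 42.1/9.1^2 = 0.5084 g/mm^2

0.5084 g/mm^2


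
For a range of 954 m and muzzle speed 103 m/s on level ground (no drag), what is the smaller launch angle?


sin(2*theta) = R*g/v0^2 = 954*9.81/103^2 = 0.882151, theta = arcsin(0.882151)/2 = 30.95°

30.95 degrees


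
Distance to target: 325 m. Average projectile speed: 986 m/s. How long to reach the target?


t = d/v = 325/986 = 0.3296 s

0.3296 s


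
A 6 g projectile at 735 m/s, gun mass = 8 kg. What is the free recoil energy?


v_r = m_p*v_p/m_gun = 0.006*735/8 = 0.55125 m/s, E_r = 0.5*m_gun*v_r^2 = 0.5*8*0.55125^2 = 1.216 J

1.216 J


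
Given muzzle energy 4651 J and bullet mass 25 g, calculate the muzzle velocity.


v = sqrt(2*E/m) = sqrt(2*4651/0.025) = 610 m/s

610 m/s


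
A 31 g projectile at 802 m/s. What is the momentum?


p = m*v = 0.031*802 = 24.86 kg·m/s

24.86 kg·m/s


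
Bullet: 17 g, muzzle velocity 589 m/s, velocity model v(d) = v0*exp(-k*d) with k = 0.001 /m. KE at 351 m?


v = v0*exp(-k*d) = 589*exp(-0.001*351) = 414.646 m/s
E = 0.5*m*v^2 = 0.5*0.017*414.646^2 = 1461 J

1461 J


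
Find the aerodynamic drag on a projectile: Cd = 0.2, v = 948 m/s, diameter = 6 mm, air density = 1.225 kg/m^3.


A = pi*(d/2)^2 = pi*(6/2000)^2 = 2.82743e-05 m^2
Fd = 0.5*Cd*rho*A*v^2 = 0.5*0.2*1.225*2.82743e-05*948^2 = 3.113 N

3.113 N


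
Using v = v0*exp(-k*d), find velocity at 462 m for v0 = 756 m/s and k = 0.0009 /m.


v = v0*exp(-k*d) = 756*exp(-0.0009*462) = 498.8 m/s

498.8 m/s


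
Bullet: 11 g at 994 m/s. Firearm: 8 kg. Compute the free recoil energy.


v_r = m_p*v_p/m_gun = 0.011*994/8 = 1.36675 m/s, E_r = 0.5*m_gun*v_r^2 = 0.5*8*1.36675^2 = 7.472 J

7.472 J


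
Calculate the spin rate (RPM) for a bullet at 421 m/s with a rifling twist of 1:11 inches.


twist_m = 11*0.0254 = 0.2794 m
spin = v/twist = 421/0.2794 = 1506.8 rev/s
RPM = spin*60 = 1506.8*60 ≈ 90408 RPM

90408 RPM


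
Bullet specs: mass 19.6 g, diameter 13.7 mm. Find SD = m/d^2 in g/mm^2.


SD = m/d^2 = 19.6/13.7^2 = 0.1044 g/mm^2

0.1044 g/mm^2


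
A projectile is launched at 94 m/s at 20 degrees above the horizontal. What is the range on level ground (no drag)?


R = v0^2 * sin(2*theta) / g = 94^2 * sin(2*20°) / 9.81 = 579 m

579 m


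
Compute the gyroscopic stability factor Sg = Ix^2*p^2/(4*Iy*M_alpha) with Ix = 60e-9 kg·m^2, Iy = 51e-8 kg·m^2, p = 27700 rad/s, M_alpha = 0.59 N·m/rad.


Sg = Ix^2 * p^2 / (4 * Iy * M_alpha) = (60e-9)^2 * 27700^2 / (4 * 51e-8 * 0.59) = 2.295

2.295


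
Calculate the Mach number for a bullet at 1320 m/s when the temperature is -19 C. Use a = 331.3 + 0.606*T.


a = 331.3 + 0.606*(-19) = 319.786 m/s
M = v/a = 1320/319.786 = 4.128

4.128


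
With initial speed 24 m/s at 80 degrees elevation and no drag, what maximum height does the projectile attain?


H = (v0*sin(theta))^2 / (2g) = (24*sin(80°))^2 / (2*9.81) = 28.47 m

28.47 m


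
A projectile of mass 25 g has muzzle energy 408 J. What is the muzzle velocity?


v = sqrt(2*E/m) = sqrt(2*408/0.025) = 180.7 m/s

180.7 m/s


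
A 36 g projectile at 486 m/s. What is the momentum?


p = m*v = 0.036*486 = 17.5 kg·m/s

17.5 kg·m/s


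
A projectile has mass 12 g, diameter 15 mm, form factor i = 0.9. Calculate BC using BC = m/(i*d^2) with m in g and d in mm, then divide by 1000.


BC = m/(i*d^2*1000) = 12/(0.9 * 15^2 * 1000) = 5.926e-05

5.926e-05


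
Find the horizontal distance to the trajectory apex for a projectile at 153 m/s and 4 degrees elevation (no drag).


R = v0^2*sin(2*theta)/g = 153^2*sin(2*4°)/9.81 = 332.1 m
apex_dist = R/2 = 332.1/2 = 166.1 m

166.1 m


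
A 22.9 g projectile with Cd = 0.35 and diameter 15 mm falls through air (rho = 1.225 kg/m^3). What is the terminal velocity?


A = pi*(d/2)^2 = pi*(15/2000)^2 = 1.76715e-04 m^2
vt = sqrt(2mg/(Cd*rho*A)) = sqrt(2*0.0229*9.81/(0.35 * 1.225 * 1.76715e-04)) = 77.01 m/s

77.01 m/s


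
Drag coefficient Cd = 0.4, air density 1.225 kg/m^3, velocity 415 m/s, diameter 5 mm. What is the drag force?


A = pi*(d/2)^2 = pi*(5/2000)^2 = 1.96350e-05 m^2
Fd = 0.5*Cd*rho*A*v^2 = 0.5*0.4*1.225*1.96350e-05*415^2 = 0.8285 N

0.8285 N


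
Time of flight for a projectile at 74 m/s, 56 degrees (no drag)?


T = 2*v0*sin(theta)/g = 2*74*sin(56°)/9.81 = 12.51 s

12.51 s


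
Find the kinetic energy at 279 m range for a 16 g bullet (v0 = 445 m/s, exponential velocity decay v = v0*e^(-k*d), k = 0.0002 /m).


v = v0*exp(-k*d) = 445*exp(-0.0002*279) = 420.849 m/s
E = 0.5*m*v^2 = 0.5*0.016*420.849^2 = 1417 J

1417 J


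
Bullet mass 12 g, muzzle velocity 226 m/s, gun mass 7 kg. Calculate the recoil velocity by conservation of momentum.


v_recoil = m_p * v_p / m_gun = 0.012 * 226 / 7 = 0.3874 m/s

0.3874 m/s


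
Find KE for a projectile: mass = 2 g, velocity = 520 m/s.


E = 0.5*m*v^2 = 0.5*0.002*520^2 = 270.4 J

270.4 J


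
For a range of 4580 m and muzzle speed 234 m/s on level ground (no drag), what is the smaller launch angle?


sin(2*theta) = R*g/v0^2 = 4580*9.81/234^2 = 0.820546, theta = arcsin(0.820546)/2 = 27.57°

27.57 degrees


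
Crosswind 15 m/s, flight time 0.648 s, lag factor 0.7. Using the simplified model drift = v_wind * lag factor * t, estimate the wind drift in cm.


drift = v_wind * lag * t = 15 * 0.7 * 0.648 = 6.804 m ≈ 680.4 cm

680.4 cm


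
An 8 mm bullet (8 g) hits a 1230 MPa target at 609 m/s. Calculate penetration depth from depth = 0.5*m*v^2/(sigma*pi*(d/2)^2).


A = pi*(d/2)^2 = pi*(8/2)^2 = 50.2655 mm^2
E = 0.5*m*v^2 = 0.5*0.008*609^2 = 1483.52 J
depth = E/(sigma*A) = 1483.52 J / (1230 MPa * 50.2655 mm^2) = 1483.52/(1230 * 50.2655) m = 0.0239949 m ≈ 23.99 mm

23.99 mm


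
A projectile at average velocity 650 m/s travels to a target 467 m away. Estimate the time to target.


t = d/v = 467/650 = 0.7185 s

0.7185 s


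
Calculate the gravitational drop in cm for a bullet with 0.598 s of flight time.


drop = 0.5*g*t^2 = 0.5*9.81*0.598^2 = 1.75405 m ≈ 175.4 cm

175.4 cm


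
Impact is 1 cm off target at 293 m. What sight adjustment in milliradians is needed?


1 mrad subtends 1 cm per 10 m of range, so adj = error_cm / (dist_m / 10) = 1 / (293/10) = 0.03413 mrad

0.03413 mrad


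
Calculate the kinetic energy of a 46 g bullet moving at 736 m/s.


E = 0.5*m*v^2 = 0.5*0.046*736^2 = 12459 J

12459 J


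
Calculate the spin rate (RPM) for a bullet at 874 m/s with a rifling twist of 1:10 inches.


twist_m = 10*0.0254 = 0.254 m
spin = v/twist = 874/0.254 = 3440.945 rev/s
RPM = spin*60 = 3440.945*60 ≈ 206457 RPM

206457 RPM


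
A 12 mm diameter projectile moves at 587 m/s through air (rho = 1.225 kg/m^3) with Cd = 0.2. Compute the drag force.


A = pi*(d/2)^2 = pi*(12/2000)^2 = 1.13097e-04 m^2
Fd = 0.5*Cd*rho*A*v^2 = 0.5*0.2*1.225*1.13097e-04*587^2 = 4.774 N

4.774 N


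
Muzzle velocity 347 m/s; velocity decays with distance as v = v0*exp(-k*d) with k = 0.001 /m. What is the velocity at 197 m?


v = v0*exp(-k*d) = 347*exp(-0.001*197) = 285 m/s

285 m/s


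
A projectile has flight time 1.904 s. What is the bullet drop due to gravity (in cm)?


drop = 0.5*g*t^2 = 0.5*9.81*1.904^2 = 17.7817 m ≈ 1778 cm

1778 cm


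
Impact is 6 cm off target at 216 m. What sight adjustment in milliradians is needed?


1 mrad subtends 1 cm per 10 m of range, so adj = error_cm / (dist_m / 10) = 6 / (216/10) = 0.2778 mrad

0.2778 mrad


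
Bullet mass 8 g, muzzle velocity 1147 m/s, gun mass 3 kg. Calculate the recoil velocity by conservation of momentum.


v_recoil = m_p * v_p / m_gun = 0.008 * 1147 / 3 = 3.059 m/s

3.059 m/s


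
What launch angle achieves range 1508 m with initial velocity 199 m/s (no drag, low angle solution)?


sin(2*theta) = R*g/v0^2 = 1508*9.81/199^2 = 0.373563, theta = arcsin(0.373563)/2 = 10.97°

10.97 degrees


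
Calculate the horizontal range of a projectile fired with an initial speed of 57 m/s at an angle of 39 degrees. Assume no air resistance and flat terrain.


R = v0^2 * sin(2*theta) / g = 57^2 * sin(2*39°) / 9.81 = 324 m

324 m


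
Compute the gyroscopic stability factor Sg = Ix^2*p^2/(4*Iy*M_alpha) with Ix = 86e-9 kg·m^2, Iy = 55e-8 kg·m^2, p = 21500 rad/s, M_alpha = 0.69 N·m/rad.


Sg = Ix^2 * p^2 / (4 * Iy * M_alpha) = (86e-9)^2 * 21500^2 / (4 * 55e-8 * 0.69) = 2.252

2.252


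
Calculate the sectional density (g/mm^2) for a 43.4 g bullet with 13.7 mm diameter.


SD = m/d^2 = 43.4/13.7^2 = 0.2312 g/mm^2

0.2312 g/mm^2


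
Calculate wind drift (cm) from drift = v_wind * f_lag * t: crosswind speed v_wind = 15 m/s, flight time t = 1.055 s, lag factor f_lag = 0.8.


drift = v_wind * lag * t = 15 * 0.8 * 1.055 = 12.66 m ≈ 1266 cm

1266 cm


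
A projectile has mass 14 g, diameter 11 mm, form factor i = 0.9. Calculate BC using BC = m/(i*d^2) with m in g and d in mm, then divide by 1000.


BC = m/(i*d^2*1000) = 14/(0.9 * 11^2 * 1000) = 0.0001286

0.0001286


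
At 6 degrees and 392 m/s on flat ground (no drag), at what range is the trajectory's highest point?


R = v0^2*sin(2*theta)/g = 392^2*sin(2*6°)/9.81 = 3256.73 m
apex_dist = R/2 = 3256.73/2 = 1628 m

1628 m


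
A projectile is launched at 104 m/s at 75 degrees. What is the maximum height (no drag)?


H = (v0*sin(theta))^2 / (2g) = (104*sin(75°))^2 / (2*9.81) = 514.3 m

514.3 m


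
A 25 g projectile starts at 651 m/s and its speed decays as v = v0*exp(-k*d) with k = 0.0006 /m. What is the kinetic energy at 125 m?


v = v0*exp(-k*d) = 651*exp(-0.0006*125) = 603.961 m/s
E = 0.5*m*v^2 = 0.5*0.025*603.961^2 = 4560 J

4560 J


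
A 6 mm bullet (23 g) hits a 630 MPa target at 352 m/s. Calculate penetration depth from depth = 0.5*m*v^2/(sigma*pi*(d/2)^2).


A = pi*(d/2)^2 = pi*(6/2)^2 = 28.2743 mm^2
E = 0.5*m*v^2 = 0.5*0.023*352^2 = 1424.9 J
depth = E/(sigma*A) = 1424.9 J / (630 MPa * 28.2743 mm^2) = 1424.9/(630 * 28.2743) m = 0.0799927 m ≈ 79.99 mm

79.99 mm


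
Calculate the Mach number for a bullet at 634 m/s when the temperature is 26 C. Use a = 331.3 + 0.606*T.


a = 331.3 + 0.606*(26) = 347.056 m/s
M = v/a = 634/347.056 = 1.827

1.827


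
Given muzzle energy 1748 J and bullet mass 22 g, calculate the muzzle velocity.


v = sqrt(2*E/m) = sqrt(2*1748/0.022) = 398.6 m/s

398.6 m/s


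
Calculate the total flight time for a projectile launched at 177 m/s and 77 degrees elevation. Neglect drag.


T = 2*v0*sin(theta)/g = 2*177*sin(77°)/9.81 = 35.16 s

35.16 s


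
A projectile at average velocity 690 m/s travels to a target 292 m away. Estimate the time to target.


t = d/v = 292/690 = 0.4232 s

0.4232 s


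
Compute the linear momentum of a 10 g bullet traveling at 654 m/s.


p = m*v = 0.01*654 = 6.54 kg·m/s

6.54 kg·m/s


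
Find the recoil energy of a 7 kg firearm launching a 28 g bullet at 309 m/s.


v_r = m_p*v_p/m_gun = 0.028*309/7 = 1.236 m/s, E_r = 0.5*m_gun*v_r^2 = 0.5*7*1.236^2 = 5.347 J

5.347 J


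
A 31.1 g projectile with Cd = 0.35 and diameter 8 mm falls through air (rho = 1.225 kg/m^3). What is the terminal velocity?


A = pi*(d/2)^2 = pi*(8/2000)^2 = 5.02655e-05 m^2
vt = sqrt(2mg/(Cd*rho*A)) = sqrt(2*0.0311*9.81/(0.35 * 1.225 * 5.02655e-05)) = 168.3 m/s

168.3 m/s


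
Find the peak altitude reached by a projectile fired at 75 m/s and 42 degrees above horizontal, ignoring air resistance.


H = (v0*sin(theta))^2 / (2g) = (75*sin(42°))^2 / (2*9.81) = 128.4 m

128.4 m


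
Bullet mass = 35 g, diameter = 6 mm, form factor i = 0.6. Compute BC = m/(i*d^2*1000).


BC = m/(i*d^2*1000) = 35/(0.6 * 6^2 * 1000) = 0.00162

0.00162


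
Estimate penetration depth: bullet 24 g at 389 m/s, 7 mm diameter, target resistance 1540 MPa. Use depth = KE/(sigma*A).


A = pi*(d/2)^2 = pi*(7/2)^2 = 38.4845 mm^2
E = 0.5*m*v^2 = 0.5*0.024*389^2 = 1815.85 J
depth = E/(sigma*A) = 1815.85 J / (1540 MPa * 38.4845 mm^2) = 1815.85/(1540 * 38.4845) m = 0.0306389 m ≈ 30.64 mm

30.64 mm


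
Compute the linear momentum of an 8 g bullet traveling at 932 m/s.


p = m*v = 0.008*932 = 7.456 kg·m/s

7.456 kg·m/s


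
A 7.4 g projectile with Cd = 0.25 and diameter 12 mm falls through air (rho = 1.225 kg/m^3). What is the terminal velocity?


A = pi*(d/2)^2 = pi*(12/2000)^2 = 1.13097e-04 m^2
vt = sqrt(2mg/(Cd*rho*A)) = sqrt(2*0.0074*9.81/(0.25 * 1.225 * 1.13097e-04)) = 64.74 m/s

64.74 m/s


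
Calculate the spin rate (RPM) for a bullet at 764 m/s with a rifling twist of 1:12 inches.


twist_m = 12*0.0254 = 0.3048 m
spin = v/twist = 764/0.3048 = 2506.562 rev/s
RPM = spin*60 = 2506.562*60 ≈ 150394 RPM

150394 RPM


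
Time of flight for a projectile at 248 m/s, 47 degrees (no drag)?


T = 2*v0*sin(theta)/g = 2*248*sin(47°)/9.81 = 36.98 s

36.98 s


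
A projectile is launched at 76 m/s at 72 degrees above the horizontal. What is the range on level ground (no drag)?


R = v0^2 * sin(2*theta) / g = 76^2 * sin(2*72°) / 9.81 = 346.1 m

346.1 m


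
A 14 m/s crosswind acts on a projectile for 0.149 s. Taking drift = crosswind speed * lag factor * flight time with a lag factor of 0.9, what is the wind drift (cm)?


drift = v_wind * lag * t = 14 * 0.9 * 0.149 = 1.8774 m ≈ 187.7 cm

187.7 cm


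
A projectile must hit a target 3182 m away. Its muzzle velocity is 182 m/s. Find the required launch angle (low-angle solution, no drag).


sin(2*theta) = R*g/v0^2 = 3182*9.81/182^2 = 0.942381, theta = arcsin(0.942381)/2 = 35.23°

35.23 degrees


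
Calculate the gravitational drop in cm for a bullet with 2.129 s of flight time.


drop = 0.5*g*t^2 = 0.5*9.81*2.129^2 = 22.2326 m ≈ 2223 cm

2223 cm


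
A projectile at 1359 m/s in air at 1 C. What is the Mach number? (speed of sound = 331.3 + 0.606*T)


a = 331.3 + 0.606*(1) = 331.906 m/s
M = v/a = 1359/331.906 = 4.095

4.095


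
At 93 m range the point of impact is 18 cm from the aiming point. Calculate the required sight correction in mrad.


1 mrad subtends 1 cm per 10 m of range, so adj = error_cm / (dist_m / 10) = 18 / (93/10) = 1.935 mrad

1.935 mrad


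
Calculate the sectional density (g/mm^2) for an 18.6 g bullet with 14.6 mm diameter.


SD = m/d^2 = 18.6/14.6^2 = 0.08726 g/mm^2

0.08726 g/mm^2


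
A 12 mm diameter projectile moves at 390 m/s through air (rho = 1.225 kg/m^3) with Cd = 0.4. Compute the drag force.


A = pi*(d/2)^2 = pi*(12/2000)^2 = 1.13097e-04 m^2
Fd = 0.5*Cd*rho*A*v^2 = 0.5*0.4*1.225*1.13097e-04*390^2 = 4.215 N

4.215 N


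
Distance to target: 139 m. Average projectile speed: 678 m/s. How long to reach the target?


t = d/v = 139/678 = 0.205 s

0.205 s


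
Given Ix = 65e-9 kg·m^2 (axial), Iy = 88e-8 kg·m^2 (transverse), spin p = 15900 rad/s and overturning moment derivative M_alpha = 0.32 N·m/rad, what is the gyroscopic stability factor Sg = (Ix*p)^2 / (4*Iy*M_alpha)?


Sg = Ix^2 * p^2 / (4 * Iy * M_alpha) = (65e-9)^2 * 15900^2 / (4 * 88e-8 * 0.32) = 0.9483

0.9483


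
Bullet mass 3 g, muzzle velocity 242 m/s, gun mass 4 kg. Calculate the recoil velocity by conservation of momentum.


v_recoil = m_p * v_p / m_gun = 0.003 * 242 / 4 = 0.1815 m/s

0.1815 m/s


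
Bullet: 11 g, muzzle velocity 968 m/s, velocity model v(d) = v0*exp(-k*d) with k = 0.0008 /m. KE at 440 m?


v = v0*exp(-k*d) = 968*exp(-0.0008*440) = 680.775 m/s
E = 0.5*m*v^2 = 0.5*0.011*680.775^2 = 2549 J

2549 J


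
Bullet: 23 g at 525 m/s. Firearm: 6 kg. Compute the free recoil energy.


v_r = m_p*v_p/m_gun = 0.023*525/6 = 2.0125 m/s, E_r = 0.5*m_gun*v_r^2 = 0.5*6*2.0125^2 = 12.15 J

12.15 J


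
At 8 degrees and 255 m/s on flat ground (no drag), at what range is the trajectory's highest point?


R = v0^2*sin(2*theta)/g = 255^2*sin(2*8°)/9.81 = 1827.05 m
apex_dist = R/2 = 1827.05/2 = 913.5 m

913.5 m


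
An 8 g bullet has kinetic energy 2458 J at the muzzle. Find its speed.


v = sqrt(2*E/m) = sqrt(2*2458/0.008) = 783.9 m/s

783.9 m/s


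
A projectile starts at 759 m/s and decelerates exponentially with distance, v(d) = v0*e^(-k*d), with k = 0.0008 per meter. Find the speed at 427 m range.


v = v0*exp(-k*d) = 759*exp(-0.0008*427) = 539.4 m/s

539.4 m/s


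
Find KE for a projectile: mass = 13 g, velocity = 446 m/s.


E = 0.5*m*v^2 = 0.5*0.013*446^2 = 1293 J

1293 J


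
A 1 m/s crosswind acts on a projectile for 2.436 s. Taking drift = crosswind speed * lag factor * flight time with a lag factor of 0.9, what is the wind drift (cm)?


drift = v_wind * lag * t = 1 * 0.9 * 2.436 = 2.1924 m ≈ 219.2 cm

219.2 cm


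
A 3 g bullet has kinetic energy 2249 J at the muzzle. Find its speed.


v = sqrt(2*E/m) = sqrt(2*2249/0.003) = 1224 m/s

1224 m/s


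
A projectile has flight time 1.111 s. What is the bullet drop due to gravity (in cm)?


drop = 0.5*g*t^2 = 0.5*9.81*1.111^2 = 6.05434 m ≈ 605.4 cm

605.4 cm


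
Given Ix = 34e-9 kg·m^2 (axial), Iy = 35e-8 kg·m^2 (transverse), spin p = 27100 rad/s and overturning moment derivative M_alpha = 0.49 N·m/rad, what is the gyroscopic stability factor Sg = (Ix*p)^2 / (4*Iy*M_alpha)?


Sg = Ix^2 * p^2 / (4 * Iy * M_alpha) = (34e-9)^2 * 27100^2 / (4 * 35e-8 * 0.49) = 1.238

1.238


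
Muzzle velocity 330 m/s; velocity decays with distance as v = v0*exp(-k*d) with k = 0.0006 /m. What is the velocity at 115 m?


v = v0*exp(-k*d) = 330*exp(-0.0006*115) = 308 m/s

308 m/s


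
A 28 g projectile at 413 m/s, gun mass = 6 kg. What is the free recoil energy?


v_r = m_p*v_p/m_gun = 0.028*413/6 = 1.92733 m/s, E_r = 0.5*m_gun*v_r^2 = 0.5*6*1.92733^2 = 11.14 J

11.14 J


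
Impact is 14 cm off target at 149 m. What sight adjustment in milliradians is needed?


1 mrad subtends 1 cm per 10 m of range, so adj = error_cm / (dist_m / 10) = 14 / (149/10) = 0.9396 mrad

0.9396 mrad


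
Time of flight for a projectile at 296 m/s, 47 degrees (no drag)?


T = 2*v0*sin(theta)/g = 2*296*sin(47°)/9.81 = 44.13 s

44.13 s


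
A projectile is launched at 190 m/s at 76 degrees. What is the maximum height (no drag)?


H = (v0*sin(theta))^2 / (2g) = (190*sin(76°))^2 / (2*9.81) = 1732 m

1732 m


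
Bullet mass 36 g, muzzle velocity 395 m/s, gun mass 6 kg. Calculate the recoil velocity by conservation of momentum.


v_recoil = m_p * v_p / m_gun = 0.036 * 395 / 6 = 2.37 m/s

2.37 m/s


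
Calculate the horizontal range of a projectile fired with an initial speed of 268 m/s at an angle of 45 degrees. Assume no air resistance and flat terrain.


R = v0^2 * sin(2*theta) / g = 268^2 * sin(2*45°) / 9.81 = 7322 m

7322 m


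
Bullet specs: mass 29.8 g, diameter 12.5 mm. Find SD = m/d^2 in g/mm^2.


SD = m/d^2 = 29.8/12.5^2 = 0.1907 g/mm^2

0.1907 g/mm^2


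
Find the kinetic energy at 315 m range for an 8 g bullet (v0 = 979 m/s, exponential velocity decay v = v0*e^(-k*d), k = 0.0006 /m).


v = v0*exp(-k*d) = 979*exp(-0.0006*315) = 810.403 m/s
E = 0.5*m*v^2 = 0.5*0.008*810.403^2 = 2627 J

2627 J


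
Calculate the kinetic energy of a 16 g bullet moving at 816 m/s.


E = 0.5*m*v^2 = 0.5*0.016*816^2 = 5327 J

5327 J


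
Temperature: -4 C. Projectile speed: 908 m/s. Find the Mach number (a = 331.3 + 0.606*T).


a = 331.3 + 0.606*(-4) = 328.876 m/s
M = v/a = 908/328.876 = 2.761

2.761


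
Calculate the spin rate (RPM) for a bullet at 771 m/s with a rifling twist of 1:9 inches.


twist_m = 9*0.0254 = 0.2286 m
spin = v/twist = 771/0.2286 = 3372.703 rev/s
RPM = spin*60 = 3372.703*60 ≈ 202362 RPM

202362 RPM


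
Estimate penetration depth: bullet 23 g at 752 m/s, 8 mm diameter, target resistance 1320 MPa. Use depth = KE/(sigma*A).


A = pi*(d/2)^2 = pi*(8/2)^2 = 50.2655 mm^2
E = 0.5*m*v^2 = 0.5*0.023*752^2 = 6503.3 J
depth = E/(sigma*A) = 6503.3 J / (1320 MPa * 50.2655 mm^2) = 6503.3/(1320 * 50.2655) m = 0.0980144 m ≈ 98.01 mm

98.01 mm


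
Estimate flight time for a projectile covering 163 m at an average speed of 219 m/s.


t = d/v = 163/219 = 0.7443 s

0.7443 s


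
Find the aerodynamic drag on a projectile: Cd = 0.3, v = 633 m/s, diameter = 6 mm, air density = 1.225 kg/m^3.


A = pi*(d/2)^2 = pi*(6/2000)^2 = 2.82743e-05 m^2
Fd = 0.5*Cd*rho*A*v^2 = 0.5*0.3*1.225*2.82743e-05*633^2 = 2.082 N

2.082 N


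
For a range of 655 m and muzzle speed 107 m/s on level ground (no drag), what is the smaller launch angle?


sin(2*theta) = R*g/v0^2 = 655*9.81/107^2 = 0.561232, theta = arcsin(0.561232)/2 = 17.07°

17.07 degrees


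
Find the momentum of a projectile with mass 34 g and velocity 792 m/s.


p = m*v = 0.034*792 = 26.93 kg·m/s

26.93 kg·m/s


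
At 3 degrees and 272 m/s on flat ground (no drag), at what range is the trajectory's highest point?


R = v0^2*sin(2*theta)/g = 272^2*sin(2*3°)/9.81 = 788.321 m
apex_dist = R/2 = 788.321/2 = 394.2 m

394.2 m


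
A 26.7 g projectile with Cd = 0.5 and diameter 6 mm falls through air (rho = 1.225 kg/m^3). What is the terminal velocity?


A = pi*(d/2)^2 = pi*(6/2000)^2 = 2.82743e-05 m^2
vt = sqrt(2mg/(Cd*rho*A)) = sqrt(2*0.0267*9.81/(0.5 * 1.225 * 2.82743e-05)) = 173.9 m/s

173.9 m/s


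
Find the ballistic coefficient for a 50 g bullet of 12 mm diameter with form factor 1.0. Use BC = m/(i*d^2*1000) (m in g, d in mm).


BC = m/(i*d^2*1000) = 50/(1.0 * 12^2 * 1000) = 0.0003472

0.0003472


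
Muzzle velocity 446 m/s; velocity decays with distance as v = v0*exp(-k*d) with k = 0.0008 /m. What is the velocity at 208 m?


v = v0*exp(-k*d) = 446*exp(-0.0008*208) = 377.6 m/s

377.6 m/s


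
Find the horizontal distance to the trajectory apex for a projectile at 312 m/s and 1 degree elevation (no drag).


R = v0^2*sin(2*theta)/g = 312^2*sin(2*1°)/9.81 = 346.305 m
apex_dist = R/2 = 346.305/2 = 173.2 m

173.2 m


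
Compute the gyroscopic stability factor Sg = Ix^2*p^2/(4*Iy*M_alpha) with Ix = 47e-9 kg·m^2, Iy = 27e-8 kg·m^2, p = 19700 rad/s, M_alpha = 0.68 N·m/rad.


Sg = Ix^2 * p^2 / (4 * Iy * M_alpha) = (47e-9)^2 * 19700^2 / (4 * 27e-8 * 0.68) = 1.167

1.167


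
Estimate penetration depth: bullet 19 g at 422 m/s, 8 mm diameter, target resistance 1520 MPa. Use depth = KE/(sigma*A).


A = pi*(d/2)^2 = pi*(8/2)^2 = 50.2655 mm^2
E = 0.5*m*v^2 = 0.5*0.019*422^2 = 1691.8 J
depth = E/(sigma*A) = 1691.8 J / (1520 MPa * 50.2655 mm^2) = 1691.8/(1520 * 50.2655) m = 0.0221429 m ≈ 22.14 mm

22.14 mm


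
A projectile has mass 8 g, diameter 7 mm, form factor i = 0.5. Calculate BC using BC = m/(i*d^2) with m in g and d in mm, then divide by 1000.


BC = m/(i*d^2*1000) = 8/(0.5 * 7^2 * 1000) = 0.0003265

0.0003265


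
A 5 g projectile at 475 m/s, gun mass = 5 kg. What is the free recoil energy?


v_r = m_p*v_p/m_gun = 0.005*475/5 = 0.475 m/s, E_r = 0.5*m_gun*v_r^2 = 0.5*5*0.475^2 = 0.5641 J

0.5641 J


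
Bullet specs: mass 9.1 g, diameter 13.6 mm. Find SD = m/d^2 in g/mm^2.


SD = m/d^2 = 9.1/13.6^2 = 0.0492 g/mm^2

0.0492 g/mm^2


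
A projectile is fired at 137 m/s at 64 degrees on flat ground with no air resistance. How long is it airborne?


T = 2*v0*sin(theta)/g = 2*137*sin(64°)/9.81 = 25.1 s

25.1 s


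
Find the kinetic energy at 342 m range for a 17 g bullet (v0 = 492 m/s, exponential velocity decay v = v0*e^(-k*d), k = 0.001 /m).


v = v0*exp(-k*d) = 492*exp(-0.001*342) = 349.491 m/s
E = 0.5*m*v^2 = 0.5*0.017*349.491^2 = 1038 J

1038 J


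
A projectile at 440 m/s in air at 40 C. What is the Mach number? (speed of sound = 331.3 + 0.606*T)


a = 331.3 + 0.606*(40) = 355.54 m/s
M = v/a = 440/355.54 = 1.238

1.238


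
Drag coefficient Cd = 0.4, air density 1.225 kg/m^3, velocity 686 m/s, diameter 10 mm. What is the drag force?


A = pi*(d/2)^2 = pi*(10/2000)^2 = 7.85398e-05 m^2
Fd = 0.5*Cd*rho*A*v^2 = 0.5*0.4*1.225*7.85398e-05*686^2 = 9.055 N

9.055 N


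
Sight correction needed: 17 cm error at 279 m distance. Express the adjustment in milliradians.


1 mrad subtends 1 cm per 10 m of range, so adj = error_cm / (dist_m / 10) = 17 / (279/10) = 0.6093 mrad

0.6093 mrad


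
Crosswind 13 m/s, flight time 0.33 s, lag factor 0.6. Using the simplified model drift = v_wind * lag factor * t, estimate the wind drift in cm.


drift = v_wind * lag * t = 13 * 0.6 * 0.33 = 2.574 m ≈ 257.4 cm

257.4 cm


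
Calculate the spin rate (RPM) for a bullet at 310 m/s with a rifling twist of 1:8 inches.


twist_m = 8*0.0254 = 0.2032 m
spin = v/twist = 310/0.2032 = 1525.591 rev/s
RPM = spin*60 = 1525.591*60 ≈ 91535 RPM

91535 RPM


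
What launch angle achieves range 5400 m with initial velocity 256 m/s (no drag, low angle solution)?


sin(2*theta) = R*g/v0^2 = 5400*9.81/256^2 = 0.808319, theta = arcsin(0.808319)/2 = 26.97°

26.97 degrees


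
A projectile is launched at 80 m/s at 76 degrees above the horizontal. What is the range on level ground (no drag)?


R = v0^2 * sin(2*theta) / g = 80^2 * sin(2*76°) / 9.81 = 306.3 m

306.3 m


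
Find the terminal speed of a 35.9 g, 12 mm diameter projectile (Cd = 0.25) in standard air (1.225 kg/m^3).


A = pi*(d/2)^2 = pi*(12/2000)^2 = 1.13097e-04 m^2
vt = sqrt(2mg/(Cd*rho*A)) = sqrt(2*0.0359*9.81/(0.25 * 1.225 * 1.13097e-04)) = 142.6 m/s

142.6 m/s


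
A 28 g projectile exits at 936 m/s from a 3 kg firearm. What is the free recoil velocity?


v_recoil = m_p * v_p / m_gun = 0.028 * 936 / 3 = 8.736 m/s

8.736 m/s


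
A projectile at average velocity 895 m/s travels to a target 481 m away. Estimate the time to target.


t = d/v = 481/895 = 0.5374 s

0.5374 s


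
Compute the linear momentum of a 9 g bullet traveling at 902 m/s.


p = m*v = 0.009*902 = 8.118 kg·m/s

8.118 kg·m/s


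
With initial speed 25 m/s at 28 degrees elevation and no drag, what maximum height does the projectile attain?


H = (v0*sin(theta))^2 / (2g) = (25*sin(28°))^2 / (2*9.81) = 7.021 m

7.021 m


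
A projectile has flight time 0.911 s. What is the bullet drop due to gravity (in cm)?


drop = 0.5*g*t^2 = 0.5*9.81*0.911^2 = 4.07076 m ≈ 407.1 cm

407.1 cm


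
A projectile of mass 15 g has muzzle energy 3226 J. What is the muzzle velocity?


v = sqrt(2*E/m) = sqrt(2*3226/0.015) = 655.8 m/s

655.8 m/s


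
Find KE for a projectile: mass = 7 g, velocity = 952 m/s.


E = 0.5*m*v^2 = 0.5*0.007*952^2 = 3172 J

3172 J


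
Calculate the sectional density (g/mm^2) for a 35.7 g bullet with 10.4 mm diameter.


SD = m/d^2 = 35.7/10.4^2 = 0.3301 g/mm^2

0.3301 g/mm^2


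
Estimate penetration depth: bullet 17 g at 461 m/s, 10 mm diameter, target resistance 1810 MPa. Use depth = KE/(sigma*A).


A = pi*(d/2)^2 = pi*(10/2)^2 = 78.5398 mm^2
E = 0.5*m*v^2 = 0.5*0.017*461^2 = 1806.43 J
depth = E/(sigma*A) = 1806.43 J / (1810 MPa * 78.5398 mm^2) = 1806.43/(1810 * 78.5398) m = 0.0127073 m ≈ 12.71 mm

12.71 mm


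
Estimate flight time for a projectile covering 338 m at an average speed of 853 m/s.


t = d/v = 338/853 = 0.3962 s

0.3962 s


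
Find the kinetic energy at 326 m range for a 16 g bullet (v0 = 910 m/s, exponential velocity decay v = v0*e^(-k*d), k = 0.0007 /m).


v = v0*exp(-k*d) = 910*exp(-0.0007*326) = 724.328 m/s
E = 0.5*m*v^2 = 0.5*0.016*724.328^2 = 4197 J

4197 J


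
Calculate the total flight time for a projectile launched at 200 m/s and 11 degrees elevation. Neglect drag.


T = 2*v0*sin(theta)/g = 2*200*sin(11°)/9.81 = 7.78 s

7.78 s


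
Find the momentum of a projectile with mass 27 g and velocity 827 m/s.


p = m*v = 0.027*827 = 22.33 kg·m/s

22.33 kg·m/s


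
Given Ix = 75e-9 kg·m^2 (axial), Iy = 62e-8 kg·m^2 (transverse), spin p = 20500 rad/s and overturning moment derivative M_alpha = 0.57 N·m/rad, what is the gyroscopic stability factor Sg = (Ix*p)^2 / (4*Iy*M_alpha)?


Sg = Ix^2 * p^2 / (4 * Iy * M_alpha) = (75e-9)^2 * 20500^2 / (4 * 62e-8 * 0.57) = 1.672

1.672


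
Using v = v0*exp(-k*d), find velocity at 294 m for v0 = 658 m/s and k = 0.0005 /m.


v = v0*exp(-k*d) = 658*exp(-0.0005*294) = 568 m/s

568 m/s


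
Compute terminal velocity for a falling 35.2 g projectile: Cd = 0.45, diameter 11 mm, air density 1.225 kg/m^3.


A = pi*(d/2)^2 = pi*(11/2000)^2 = 9.50332e-05 m^2
vt = sqrt(2mg/(Cd*rho*A)) = sqrt(2*0.0352*9.81/(0.45 * 1.225 * 9.50332e-05)) = 114.8 m/s

114.8 m/s


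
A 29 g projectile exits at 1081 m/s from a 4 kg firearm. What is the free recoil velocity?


v_recoil = m_p * v_p / m_gun = 0.029 * 1081 / 4 = 7.837 m/s

7.837 m/s


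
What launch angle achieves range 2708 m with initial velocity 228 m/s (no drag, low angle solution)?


sin(2*theta) = R*g/v0^2 = 2708*9.81/228^2 = 0.511032, theta = arcsin(0.511032)/2 = 15.37°

15.37 degrees


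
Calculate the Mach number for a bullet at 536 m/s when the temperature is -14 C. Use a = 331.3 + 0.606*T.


a = 331.3 + 0.606*(-14) = 322.816 m/s
M = v/a = 536/322.816 = 1.66

1.66


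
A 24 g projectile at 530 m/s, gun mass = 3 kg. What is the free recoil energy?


v_r = m_p*v_p/m_gun = 0.024*530/3 = 4.24 m/s, E_r = 0.5*m_gun*v_r^2 = 0.5*3*4.24^2 = 26.97 J

26.97 J


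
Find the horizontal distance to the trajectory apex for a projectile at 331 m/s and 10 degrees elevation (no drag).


R = v0^2*sin(2*theta)/g = 331^2*sin(2*10°)/9.81 = 3819.78 m
apex_dist = R/2 = 3819.78/2 = 1910 m

1910 m


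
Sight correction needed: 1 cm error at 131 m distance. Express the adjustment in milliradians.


1 mrad subtends 1 cm per 10 m of range, so adj = error_cm / (dist_m / 10) = 1 / (131/10) = 0.07634 mrad

0.07634 mrad


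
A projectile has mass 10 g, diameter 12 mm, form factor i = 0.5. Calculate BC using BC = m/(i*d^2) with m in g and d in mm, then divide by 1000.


BC = m/(i*d^2*1000) = 10/(0.5 * 12^2 * 1000) = 0.0001389

0.0001389


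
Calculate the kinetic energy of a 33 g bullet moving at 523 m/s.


E = 0.5*m*v^2 = 0.5*0.033*523^2 = 4513 J

4513 J
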